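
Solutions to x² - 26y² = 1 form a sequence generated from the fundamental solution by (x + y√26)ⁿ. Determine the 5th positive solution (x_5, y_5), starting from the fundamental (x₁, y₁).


Step 1: Find the fundamental solution (x₁, y₁) of x² - 26y² = 1.
  Expand √26 as a continued fraction. a₀ = ⌊√26⌋ = 5; iterate m_{k+1} = d_k·a_k − m_k, d_{k+1} = (26 − m_{k+1}²)/d_k, a_{k+1} = ⌊(a₀ + m_{k+1})/d_{k+1}⌋ (starting m₀ = 0, d₀ = 1), with convergents p_k = a_k·p_{k-1} + p_{k-2}, q_k = a_k·q_{k-1} + q_{k-2} (p₋₁ = 1, q₋₁ = 0):
  k = 0: a₀ = 5; p₀/q₀ = 5/1; p₀² − 26·q₀² = 25 − 26 = -1.
  k = 1: m = 5, d = 1, a = ⌊(5 + 5)/1⌋ = 10; p/q = (10·5 + 1)/(10·1 + 0) = 51/10; p² − 26·q² = 2601 − 2600 = 1.
  The first convergent with p² − 26·q² = 1 gives the fundamental solution (x₁, y₁) = (51, 10).
Step 2: Apply the recurrence (x_{n+1}, y_{n+1}) = (x₁x_n + 26y₁y_n, x₁y_n + y₁x_n) repeatedly.
  From (x_1, y_1) = (51, 10): x_2 = 51·51 + 26·10·10 = 5201; y_2 = 51·10 + 10·51 = 1020.
  From (x_2, y_2) = (5201, 1020): x_3 = 51·5201 + 26·10·1020 = 530451; y_3 = 51·1020 + 10·5201 = 104030.
  From (x_3, y_3) = (530451, 104030): x_4 = 51·530451 + 26·10·104030 = 54100801; y_4 = 51·104030 + 10·530451 = 10610040.
  From (x_4, y_4) = (54100801, 10610040): x_5 = 51·54100801 + 26·10·10610040 = 5517751251; y_5 = 51·10610040 + 10·54100801 = 1082120050.
Step 3: Verify x_5² - 26·y_5² = 30445578867912065001 - 30445578867912065000 = 1 (should be 1). ✓

(x_1, y_1) = (51, 10); (x_5, y_5) = (5517751251, 1082120050).


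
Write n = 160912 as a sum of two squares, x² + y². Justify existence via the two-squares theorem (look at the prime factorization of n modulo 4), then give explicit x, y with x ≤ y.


Step 1: Factor n = 160912 = 2^4 · 89 · 113.
Step 2: Check the mod-4 condition on each prime factor: 2 = 2 (special); 89 ≡ 1 (mod 4), exponent 1; 113 ≡ 1 (mod 4), exponent 1.
All primes ≡ 3 (mod 4) appear to even exponent (or don't appear), so by the two-squares theorem n IS expressible as a sum of two squares.
Step 3: Build a representation. Group n = k² · m with k = 4 and m = 89 · 113 = 10057 (a product of primes ≡ 1 (mod 4)); a representation of m scales to one of n via (k·x)² + (k·y)² = k²(x² + y²). Each prime p ≡ 1 (mod 4) is itself a sum of two squares; find a² by testing p − a² for a perfect square:
  89: 89 − 1² = 88, 89 − 2² = 85, 89 − 3² = 80, 89 − 4² = 73, 89 − 5² = 64 = 8² ⇒ 89 = 5² + 8².
  113: 113 − 1² = 112, 113 − 2² = 109, 113 − 3² = 104, 113 − 4² = 97, 113 − 5² = 88, 113 − 6² = 77, 113 − 7² = 64 = 8² ⇒ 113 = 7² + 8².
  Combine using the Brahmagupta–Fibonacci identity (a² + b²)(c² + d²) = (ac − bd)² + (ad + bc)² = (ac + bd)² + (ad − bc)²:
  89 · 113 = 10057: from (5² + 8²)(7² + 8²), take (5·7 − 8·8, 5·8 + 8·7) = (35 − 64, 40 + 56) = (-29, 96); dropping signs (only squares matter) gives (29, 96); check 29² + 96² = 841 + 9216 = 10057 ✓.
  Scale by k = 4: (4·29, 4·96) = (116, 384).
Step 4: Order so x ≤ y and verify: 116² + 384² = 13456 + 147456 = 160912 = n. ✓

n = 160912 = 116² + 384² (one valid representation with x ≤ y).


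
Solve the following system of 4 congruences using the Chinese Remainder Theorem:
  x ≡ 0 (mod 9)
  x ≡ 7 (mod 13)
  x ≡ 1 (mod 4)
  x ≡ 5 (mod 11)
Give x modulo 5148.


Product of moduli M = 9 · 13 · 4 · 11 = 5148.
Merge one congruence at a time:
  Start: x ≡ 0 (mod 9).
  Combine with x ≡ 7 (mod 13); new modulus lcm = 117.
    Write x = 0 + 9·t and substitute into x ≡ 7 (mod 13): 9·t ≡ 7 − 0 = 7 (mod 13).
    The inverse of 9 mod 13 is 3 (since 9·3 = 27 = 2·13 + 1), so t ≡ 3·7 = 21 ≡ 8 (mod 13).
    Then x = 0 + 9·8 = 72, valid modulo lcm(9, 13) = 117: x ≡ 72 (mod 117).
  Combine with x ≡ 1 (mod 4); new modulus lcm = 468.
    Write x = 72 + 117·t and substitute into x ≡ 1 (mod 4): 117·t ≡ 1 − 72 = -71 (mod 4).
    Reduce coefficients mod 4: 1·t ≡ 1 (mod 4).
    So t ≡ 1 (mod 4).
    Then x = 72 + 117·1 = 189, valid modulo lcm(117, 4) = 468: x ≡ 189 (mod 468).
  Combine with x ≡ 5 (mod 11); new modulus lcm = 5148.
    Write x = 189 + 468·t and substitute into x ≡ 5 (mod 11): 468·t ≡ 5 − 189 = -184 (mod 11).
    Reduce coefficients mod 11: 6·t ≡ 3 (mod 11).
    The inverse of 6 mod 11 is 2 (since 6·2 = 12 = 1·11 + 1), so t ≡ 2·3 = 6 ≡ 6 (mod 11).
    Then x = 189 + 468·6 = 2997, valid modulo lcm(468, 11) = 5148: x ≡ 2997 (mod 5148).
Verify against each original: 2997 mod 9 = 0, 2997 mod 13 = 7, 2997 mod 4 = 1, 2997 mod 11 = 5.

x ≡ 2997 (mod 5148).


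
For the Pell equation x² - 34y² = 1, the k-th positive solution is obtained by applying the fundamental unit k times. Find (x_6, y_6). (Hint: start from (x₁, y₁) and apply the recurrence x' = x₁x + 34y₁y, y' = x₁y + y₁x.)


Step 1: Find the fundamental solution (x₁, y₁) of x² - 34y² = 1.
  Expand √34 as a continued fraction. a₀ = ⌊√34⌋ = 5; iterate m_{k+1} = d_k·a_k − m_k, d_{k+1} = (34 − m_{k+1}²)/d_k, a_{k+1} = ⌊(a₀ + m_{k+1})/d_{k+1}⌋ (starting m₀ = 0, d₀ = 1), with convergents p_k = a_k·p_{k-1} + p_{k-2}, q_k = a_k·q_{k-1} + q_{k-2} (p₋₁ = 1, q₋₁ = 0):
  k = 0: a₀ = 5; p₀/q₀ = 5/1; p₀² − 34·q₀² = 25 − 34 = -9.
  k = 1: m = 5, d = 9, a = ⌊(5 + 5)/9⌋ = 1; p/q = (1·5 + 1)/(1·1 + 0) = 6/1; p² − 34·q² = 36 − 34 = 2.
  k = 2: m = 4, d = 2, a = ⌊(5 + 4)/2⌋ = 4; p/q = (4·6 + 5)/(4·1 + 1) = 29/5; p² − 34·q² = 841 − 850 = -9.
  k = 3: m = 4, d = 9, a = ⌊(5 + 4)/9⌋ = 1; p/q = (1·29 + 6)/(1·5 + 1) = 35/6; p² − 34·q² = 1225 − 1224 = 1.
  The first convergent with p² − 34·q² = 1 gives the fundamental solution (x₁, y₁) = (35, 6).
Step 2: Apply the recurrence (x_{n+1}, y_{n+1}) = (x₁x_n + 34y₁y_n, x₁y_n + y₁x_n) repeatedly.
  From (x_1, y_1) = (35, 6): x_2 = 35·35 + 34·6·6 = 2449; y_2 = 35·6 + 6·35 = 420.
  From (x_2, y_2) = (2449, 420): x_3 = 35·2449 + 34·6·420 = 171395; y_3 = 35·420 + 6·2449 = 29394.
  From (x_3, y_3) = (171395, 29394): x_4 = 35·171395 + 34·6·29394 = 11995201; y_4 = 35·29394 + 6·171395 = 2057160.
  From (x_4, y_4) = (11995201, 2057160): x_5 = 35·11995201 + 34·6·2057160 = 839492675; y_5 = 35·2057160 + 6·11995201 = 143971806.
  From (x_5, y_5) = (839492675, 143971806): x_6 = 35·839492675 + 34·6·143971806 = 58752492049; y_6 = 35·143971806 + 6·839492675 = 10075969260.
Step 3: Verify x_6² - 34·y_6² = 3451855321967808218401 - 3451855321967808218400 = 1 (should be 1). ✓

(x_1, y_1) = (35, 6); (x_6, y_6) = (58752492049, 10075969260).


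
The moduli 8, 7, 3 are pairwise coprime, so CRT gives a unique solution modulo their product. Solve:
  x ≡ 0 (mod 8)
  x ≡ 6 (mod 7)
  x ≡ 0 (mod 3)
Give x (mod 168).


Moduli 8, 7, 3 are pairwise coprime; by CRT there is a unique solution modulo M = 8 · 7 · 3 = 168.
Solve pairwise, accumulating the modulus:
  Start with x ≡ 0 (mod 8).
  Combine with x ≡ 6 (mod 7): since gcd(8, 7) = 1, we get a unique residue mod 56.
    Write x = 0 + 8·t and substitute into x ≡ 6 (mod 7): 8·t ≡ 6 − 0 = 6 (mod 7).
    Reduce coefficients mod 7: 1·t ≡ 6 (mod 7).
    So t ≡ 6 (mod 7).
    Then x = 0 + 8·6 = 48, valid modulo lcm(8, 7) = 56: x ≡ 48 (mod 56).
  Combine with x ≡ 0 (mod 3): since gcd(56, 3) = 1, we get a unique residue mod 168.
    Write x = 48 + 56·t and substitute into x ≡ 0 (mod 3): 56·t ≡ 0 − 48 = -48 (mod 3).
    Reduce coefficients mod 3: 2·t ≡ 0 (mod 3).
    The inverse of 2 mod 3 is 2 (since 2·2 = 4 = 1·3 + 1), so t ≡ 2·0 = 0 ≡ 0 (mod 3).
    Then x = 48 + 56·0 = 48, valid modulo lcm(56, 3) = 168: x ≡ 48 (mod 168).
Verify: 48 mod 8 = 0 ✓, 48 mod 7 = 6 ✓, 48 mod 3 = 0 ✓.

x ≡ 48 (mod 168).


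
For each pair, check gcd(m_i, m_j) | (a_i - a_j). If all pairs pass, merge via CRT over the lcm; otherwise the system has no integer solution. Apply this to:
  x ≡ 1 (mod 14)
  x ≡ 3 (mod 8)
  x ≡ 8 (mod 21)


Moduli 14, 8, 21 are not pairwise coprime, so CRT works modulo lcm(m_i) when all pairwise compatibility conditions hold.
Pairwise compatibility: gcd(m_i, m_j) must divide a_i - a_j for every pair.
Merge one congruence at a time:
  Start: x ≡ 1 (mod 14).
  Combine with x ≡ 3 (mod 8): gcd(14, 8) = 2; 3 - 1 = 2, which IS divisible by 2, so compatible.
    Write x = 1 + 14·t and substitute into x ≡ 3 (mod 8): 14·t ≡ 3 − 1 = 2 (mod 8).
    Divide the congruence (and modulus) by g = 2: 7·t ≡ 1 (mod 4).
    Reduce coefficients mod 4: 3·t ≡ 1 (mod 4).
    The inverse of 3 mod 4 is 3 (since 3·3 = 9 = 2·4 + 1), so t ≡ 3·1 = 3 ≡ 3 (mod 4).
    Then x = 1 + 14·3 = 43, valid modulo lcm(14, 8) = 56: x ≡ 43 (mod 56).
  Combine with x ≡ 8 (mod 21): gcd(56, 21) = 7; 8 - 43 = -35, which IS divisible by 7, so compatible.
    Write x = 43 + 56·t and substitute into x ≡ 8 (mod 21): 56·t ≡ 8 − 43 = -35 (mod 21).
    Divide the congruence (and modulus) by g = 7: 8·t ≡ -5 (mod 3).
    Reduce coefficients mod 3: 2·t ≡ 1 (mod 3).
    The inverse of 2 mod 3 is 2 (since 2·2 = 4 = 1·3 + 1), so t ≡ 2·1 = 2 ≡ 2 (mod 3).
    Then x = 43 + 56·2 = 155, valid modulo lcm(56, 21) = 168: x ≡ 155 (mod 168).
Verify: 155 mod 14 = 1, 155 mod 8 = 3, 155 mod 21 = 8.

x ≡ 155 (mod 168).


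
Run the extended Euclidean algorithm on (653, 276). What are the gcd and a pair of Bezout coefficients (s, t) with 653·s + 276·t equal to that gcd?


Euclidean algorithm on (653, 276) — divide until remainder is 0:
  653 = 2 · 276 + 101
  276 = 2 · 101 + 74
  101 = 1 · 74 + 27
  74 = 2 · 27 + 20
  27 = 1 · 20 + 7
  20 = 2 · 7 + 6
  7 = 1 · 6 + 1
  6 = 6 · 1 + 0
gcd(653, 276) = 1.
Track Bezout coefficients alongside the remainders: start with r₀ = 653 = a·1 + b·0 (s = 1, t = 0) and r₁ = 276 = a·0 + b·1 (s = 0, t = 1); each new remainder r_{k+1} = r_{k-1} − q_k·r_k inherits s_{k+1} = s_{k-1} − q_k·s_k, t_{k+1} = t_{k-1} − q_k·t_k, so r_k = a·s_k + b·t_k at every step:
  q = 2: r = 101, s = 1 − 2·0 = 1, t = 0 − 2·1 = -2  (check: 653·1 + 276·(-2) = 101)
  q = 2: r = 74, s = 0 − 2·1 = -2, t = 1 − 2·(-2) = 5  (check: 653·(-2) + 276·5 = 74)
  q = 1: r = 27, s = 1 − 1·(-2) = 3, t = -2 − 1·5 = -7  (check: 653·3 + 276·(-7) = 27)
  q = 2: r = 20, s = -2 − 2·3 = -8, t = 5 − 2·(-7) = 19  (check: 653·(-8) + 276·19 = 20)
  q = 1: r = 7, s = 3 − 1·(-8) = 11, t = -7 − 1·19 = -26  (check: 653·11 + 276·(-26) = 7)
  q = 2: r = 6, s = -8 − 2·11 = -30, t = 19 − 2·(-26) = 71  (check: 653·(-30) + 276·71 = 6)
  q = 1: r = 1, s = 11 − 1·(-30) = 41, t = -26 − 1·71 = -97  (check: 653·41 + 276·(-97) = 1)
The row with r = 1 (the gcd) gives the Bezout coefficients s = 41, t = -97.
Result: 653 · (41) + 276 · (-97) = 1.

gcd(653, 276) = 1; s = 41, t = -97 (check: 653·41 + 276·(-97) = 1).


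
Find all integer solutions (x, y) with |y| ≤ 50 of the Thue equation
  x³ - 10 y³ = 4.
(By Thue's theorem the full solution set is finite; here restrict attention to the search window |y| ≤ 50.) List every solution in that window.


The equation is x³ - 10y³ = 4. For fixed y, x³ = 10·y³ + 4, so a solution requires the RHS to be a perfect cube.
Strategy: iterate y from -50 to 50, compute RHS = 10·y³ + 4, and check whether it is a (positive or negative) perfect cube.
Check small values of y:
  y = 0: RHS = 4 is not a perfect cube.
  y = 1: RHS = 14 is not a perfect cube.
  y = -1: RHS = -6 is not a perfect cube.
  y = 2: RHS = 84 is not a perfect cube.
  y = -2: RHS = -76 is not a perfect cube.
  y = 3: RHS = 274 is not a perfect cube.
  y = -3: RHS = -266 is not a perfect cube.
Continuing the search up to |y| = 50 finds no solutions either.
No (x, y) in the scanned range satisfies the equation.

No integer solutions with |y| ≤ 50.


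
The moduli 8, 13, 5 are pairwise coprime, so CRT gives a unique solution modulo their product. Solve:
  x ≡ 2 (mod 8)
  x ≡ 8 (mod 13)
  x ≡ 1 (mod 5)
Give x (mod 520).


Moduli 8, 13, 5 are pairwise coprime; by CRT there is a unique solution modulo M = 8 · 13 · 5 = 520.
Solve pairwise, accumulating the modulus:
  Start with x ≡ 2 (mod 8).
  Combine with x ≡ 8 (mod 13): since gcd(8, 13) = 1, we get a unique residue mod 104.
    Write x = 2 + 8·t and substitute into x ≡ 8 (mod 13): 8·t ≡ 8 − 2 = 6 (mod 13).
    The inverse of 8 mod 13 is 5 (since 8·5 = 40 = 3·13 + 1), so t ≡ 5·6 = 30 ≡ 4 (mod 13).
    Then x = 2 + 8·4 = 34, valid modulo lcm(8, 13) = 104: x ≡ 34 (mod 104).
  Combine with x ≡ 1 (mod 5): since gcd(104, 5) = 1, we get a unique residue mod 520.
    Write x = 34 + 104·t and substitute into x ≡ 1 (mod 5): 104·t ≡ 1 − 34 = -33 (mod 5).
    Reduce coefficients mod 5: 4·t ≡ 2 (mod 5).
    The inverse of 4 mod 5 is 4 (since 4·4 = 16 = 3·5 + 1), so t ≡ 4·2 = 8 ≡ 3 (mod 5).
    Then x = 34 + 104·3 = 346, valid modulo lcm(104, 5) = 520: x ≡ 346 (mod 520).
Verify: 346 mod 8 = 2 ✓, 346 mod 13 = 8 ✓, 346 mod 5 = 1 ✓.

x ≡ 346 (mod 520).


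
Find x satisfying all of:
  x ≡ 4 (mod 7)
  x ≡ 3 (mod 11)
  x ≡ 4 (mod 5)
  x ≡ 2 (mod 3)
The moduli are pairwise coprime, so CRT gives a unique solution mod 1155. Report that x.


Product of moduli M = 7 · 11 · 5 · 3 = 1155.
Merge one congruence at a time:
  Start: x ≡ 4 (mod 7).
  Combine with x ≡ 3 (mod 11); new modulus lcm = 77.
    Write x = 4 + 7·t and substitute into x ≡ 3 (mod 11): 7·t ≡ 3 − 4 = -1 (mod 11).
    Reduce coefficients mod 11: 7·t ≡ 10 (mod 11).
    The inverse of 7 mod 11 is 8 (since 7·8 = 56 = 5·11 + 1), so t ≡ 8·10 = 80 ≡ 3 (mod 11).
    Then x = 4 + 7·3 = 25, valid modulo lcm(7, 11) = 77: x ≡ 25 (mod 77).
  Combine with x ≡ 4 (mod 5); new modulus lcm = 385.
    Write x = 25 + 77·t and substitute into x ≡ 4 (mod 5): 77·t ≡ 4 − 25 = -21 (mod 5).
    Reduce coefficients mod 5: 2·t ≡ 4 (mod 5).
    The inverse of 2 mod 5 is 3 (since 2·3 = 6 = 1·5 + 1), so t ≡ 3·4 = 12 ≡ 2 (mod 5).
    Then x = 25 + 77·2 = 179, valid modulo lcm(77, 5) = 385: x ≡ 179 (mod 385).
  Combine with x ≡ 2 (mod 3); new modulus lcm = 1155.
    Write x = 179 + 385·t and substitute into x ≡ 2 (mod 3): 385·t ≡ 2 − 179 = -177 (mod 3).
    Reduce coefficients mod 3: 1·t ≡ 0 (mod 3).
    So t ≡ 0 (mod 3).
    Then x = 179 + 385·0 = 179, valid modulo lcm(385, 3) = 1155: x ≡ 179 (mod 1155).
Verify against each original: 179 mod 7 = 4, 179 mod 11 = 3, 179 mod 5 = 4, 179 mod 3 = 2.

x ≡ 179 (mod 1155).


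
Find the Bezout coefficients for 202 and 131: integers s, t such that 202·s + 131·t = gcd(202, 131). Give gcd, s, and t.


Euclidean algorithm on (202, 131) — divide until remainder is 0:
  202 = 1 · 131 + 71
  131 = 1 · 71 + 60
  71 = 1 · 60 + 11
  60 = 5 · 11 + 5
  11 = 2 · 5 + 1
  5 = 5 · 1 + 0
gcd(202, 131) = 1.
Track Bezout coefficients alongside the remainders: start with r₀ = 202 = a·1 + b·0 (s = 1, t = 0) and r₁ = 131 = a·0 + b·1 (s = 0, t = 1); each new remainder r_{k+1} = r_{k-1} − q_k·r_k inherits s_{k+1} = s_{k-1} − q_k·s_k, t_{k+1} = t_{k-1} − q_k·t_k, so r_k = a·s_k + b·t_k at every step:
  q = 1: r = 71, s = 1 − 1·0 = 1, t = 0 − 1·1 = -1  (check: 202·1 + 131·(-1) = 71)
  q = 1: r = 60, s = 0 − 1·1 = -1, t = 1 − 1·(-1) = 2  (check: 202·(-1) + 131·2 = 60)
  q = 1: r = 11, s = 1 − 1·(-1) = 2, t = -1 − 1·2 = -3  (check: 202·2 + 131·(-3) = 11)
  q = 5: r = 5, s = -1 − 5·2 = -11, t = 2 − 5·(-3) = 17  (check: 202·(-11) + 131·17 = 5)
  q = 2: r = 1, s = 2 − 2·(-11) = 24, t = -3 − 2·17 = -37  (check: 202·24 + 131·(-37) = 1)
The row with r = 1 (the gcd) gives the Bezout coefficients s = 24, t = -37.
Result: 202 · (24) + 131 · (-37) = 1.

gcd(202, 131) = 1; s = 24, t = -37 (check: 202·24 + 131·(-37) = 1).


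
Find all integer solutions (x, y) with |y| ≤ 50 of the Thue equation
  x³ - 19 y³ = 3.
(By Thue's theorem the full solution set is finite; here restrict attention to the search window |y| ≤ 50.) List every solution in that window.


The equation is x³ - 19y³ = 3. For fixed y, x³ = 19·y³ + 3, so a solution requires the RHS to be a perfect cube.
Strategy: iterate y from -50 to 50, compute RHS = 19·y³ + 3, and check whether it is a (positive or negative) perfect cube.
Check small values of y:
  y = 0: RHS = 3 is not a perfect cube.
  y = 1: RHS = 22 is not a perfect cube.
  y = -1: RHS = -16 is not a perfect cube.
  y = 2: RHS = 155 is not a perfect cube.
  y = -2: RHS = -149 is not a perfect cube.
  y = 3: RHS = 516 is not a perfect cube.
  y = -3: RHS = -510 is not a perfect cube.
Continuing the search up to |y| = 50 finds no solutions either.
No (x, y) in the scanned range satisfies the equation.

No integer solutions with |y| ≤ 50.


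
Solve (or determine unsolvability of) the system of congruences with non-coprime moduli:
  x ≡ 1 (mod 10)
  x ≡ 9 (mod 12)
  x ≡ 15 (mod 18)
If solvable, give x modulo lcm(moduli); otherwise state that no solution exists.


Moduli 10, 12, 18 are not pairwise coprime, so CRT works modulo lcm(m_i) when all pairwise compatibility conditions hold.
Pairwise compatibility: gcd(m_i, m_j) must divide a_i - a_j for every pair.
Merge one congruence at a time:
  Start: x ≡ 1 (mod 10).
  Combine with x ≡ 9 (mod 12): gcd(10, 12) = 2; 9 - 1 = 8, which IS divisible by 2, so compatible.
    Write x = 1 + 10·t and substitute into x ≡ 9 (mod 12): 10·t ≡ 9 − 1 = 8 (mod 12).
    Divide the congruence (and modulus) by g = 2: 5·t ≡ 4 (mod 6).
    The inverse of 5 mod 6 is 5 (since 5·5 = 25 = 4·6 + 1), so t ≡ 5·4 = 20 ≡ 2 (mod 6).
    Then x = 1 + 10·2 = 21, valid modulo lcm(10, 12) = 60: x ≡ 21 (mod 60).
  Combine with x ≡ 15 (mod 18): gcd(60, 18) = 6; 15 - 21 = -6, which IS divisible by 6, so compatible.
    Write x = 21 + 60·t and substitute into x ≡ 15 (mod 18): 60·t ≡ 15 − 21 = -6 (mod 18).
    Divide the congruence (and modulus) by g = 6: 10·t ≡ -1 (mod 3).
    Reduce coefficients mod 3: 1·t ≡ 2 (mod 3).
    So t ≡ 2 (mod 3).
    Then x = 21 + 60·2 = 141, valid modulo lcm(60, 18) = 180: x ≡ 141 (mod 180).
Verify: 141 mod 10 = 1, 141 mod 12 = 9, 141 mod 18 = 15.

x ≡ 141 (mod 180).


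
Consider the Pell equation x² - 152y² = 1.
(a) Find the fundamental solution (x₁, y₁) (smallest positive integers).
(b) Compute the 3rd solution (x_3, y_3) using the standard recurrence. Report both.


Step 1: Find the fundamental solution (x₁, y₁) of x² - 152y² = 1.
  Expand √152 as a continued fraction. a₀ = ⌊√152⌋ = 12; iterate m_{k+1} = d_k·a_k − m_k, d_{k+1} = (152 − m_{k+1}²)/d_k, a_{k+1} = ⌊(a₀ + m_{k+1})/d_{k+1}⌋ (starting m₀ = 0, d₀ = 1), with convergents p_k = a_k·p_{k-1} + p_{k-2}, q_k = a_k·q_{k-1} + q_{k-2} (p₋₁ = 1, q₋₁ = 0):
  k = 0: a₀ = 12; p₀/q₀ = 12/1; p₀² − 152·q₀² = 144 − 152 = -8.
  k = 1: m = 12, d = 8, a = ⌊(12 + 12)/8⌋ = 3; p/q = (3·12 + 1)/(3·1 + 0) = 37/3; p² − 152·q² = 1369 − 1368 = 1.
  The first convergent with p² − 152·q² = 1 gives the fundamental solution (x₁, y₁) = (37, 3).
Step 2: Apply the recurrence (x_{n+1}, y_{n+1}) = (x₁x_n + 152y₁y_n, x₁y_n + y₁x_n) repeatedly.
  From (x_1, y_1) = (37, 3): x_2 = 37·37 + 152·3·3 = 2737; y_2 = 37·3 + 3·37 = 222.
  From (x_2, y_2) = (2737, 222): x_3 = 37·2737 + 152·3·222 = 202501; y_3 = 37·222 + 3·2737 = 16425.
Step 3: Verify x_3² - 152·y_3² = 41006655001 - 41006655000 = 1 (should be 1). ✓

(x_1, y_1) = (37, 3); (x_3, y_3) = (202501, 16425).


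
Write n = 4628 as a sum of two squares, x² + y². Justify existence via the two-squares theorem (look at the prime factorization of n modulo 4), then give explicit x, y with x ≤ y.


Step 1: Factor n = 4628 = 2^2 · 13 · 89.
Step 2: Check the mod-4 condition on each prime factor: 2 = 2 (special); 13 ≡ 1 (mod 4), exponent 1; 89 ≡ 1 (mod 4), exponent 1.
All primes ≡ 3 (mod 4) appear to even exponent (or don't appear), so by the two-squares theorem n IS expressible as a sum of two squares.
Step 3: Build a representation. Group n = k² · m with k = 2 and m = 13 · 89 = 1157 (a product of primes ≡ 1 (mod 4)); a representation of m scales to one of n via (k·x)² + (k·y)² = k²(x² + y²). Each prime p ≡ 1 (mod 4) is itself a sum of two squares; find a² by testing p − a² for a perfect square:
  13: 13 − 1² = 12, 13 − 2² = 9 = 3² ⇒ 13 = 2² + 3².
  89: 89 − 1² = 88, 89 − 2² = 85, 89 − 3² = 80, 89 − 4² = 73, 89 − 5² = 64 = 8² ⇒ 89 = 5² + 8².
  Combine using the Brahmagupta–Fibonacci identity (a² + b²)(c² + d²) = (ac − bd)² + (ad + bc)² = (ac + bd)² + (ad − bc)²:
  13 · 89 = 1157: from (2² + 3²)(5² + 8²), take (2·5 − 3·8, 2·8 + 3·5) = (10 − 24, 16 + 15) = (-14, 31); dropping signs (only squares matter) gives (14, 31); check 14² + 31² = 196 + 961 = 1157 ✓.
  Scale by k = 2: (2·14, 2·31) = (28, 62).
Step 4: Order so x ≤ y and verify: 28² + 62² = 784 + 3844 = 4628 = n. ✓

n = 4628 = 28² + 62² (one valid representation with x ≤ y).


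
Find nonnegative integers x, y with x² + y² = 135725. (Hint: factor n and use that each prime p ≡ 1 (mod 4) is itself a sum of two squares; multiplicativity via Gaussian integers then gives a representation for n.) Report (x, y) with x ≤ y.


Step 1: Factor n = 135725 = 5^2 · 61 · 89.
Step 2: Check the mod-4 condition on each prime factor: 5 ≡ 1 (mod 4), exponent 2; 61 ≡ 1 (mod 4), exponent 1; 89 ≡ 1 (mod 4), exponent 1.
All primes ≡ 3 (mod 4) appear to even exponent (or don't appear), so by the two-squares theorem n IS expressible as a sum of two squares.
Step 3: Build a representation. Group n = k² · m with k = 5 and m = 61 · 89 = 5429 (a product of primes ≡ 1 (mod 4)); a representation of m scales to one of n via (k·x)² + (k·y)² = k²(x² + y²). Each prime p ≡ 1 (mod 4) is itself a sum of two squares; find a² by testing p − a² for a perfect square:
  61: 61 − 1² = 60, 61 − 2² = 57, 61 − 3² = 52, 61 − 4² = 45, 61 − 5² = 36 = 6² ⇒ 61 = 5² + 6².
  89: 89 − 1² = 88, 89 − 2² = 85, 89 − 3² = 80, 89 − 4² = 73, 89 − 5² = 64 = 8² ⇒ 89 = 5² + 8².
  Combine using the Brahmagupta–Fibonacci identity (a² + b²)(c² + d²) = (ac − bd)² + (ad + bc)² = (ac + bd)² + (ad − bc)²:
  61 · 89 = 5429: from (5² + 6²)(5² + 8²), take (5·5 − 6·8, 5·8 + 6·5) = (25 − 48, 40 + 30) = (-23, 70); dropping signs (only squares matter) gives (23, 70); check 23² + 70² = 529 + 4900 = 5429 ✓.
  Scale by k = 5: (5·23, 5·70) = (115, 350).
Step 4: Order so x ≤ y and verify: 115² + 350² = 13225 + 122500 = 135725 = n. ✓

n = 135725 = 115² + 350² (one valid representation with x ≤ y).


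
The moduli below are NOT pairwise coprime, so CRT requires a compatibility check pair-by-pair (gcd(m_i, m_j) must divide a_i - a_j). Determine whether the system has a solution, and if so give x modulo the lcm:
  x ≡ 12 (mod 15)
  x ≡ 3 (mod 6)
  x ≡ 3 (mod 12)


Moduli 15, 6, 12 are not pairwise coprime, so CRT works modulo lcm(m_i) when all pairwise compatibility conditions hold.
Pairwise compatibility: gcd(m_i, m_j) must divide a_i - a_j for every pair.
Merge one congruence at a time:
  Start: x ≡ 12 (mod 15).
  Combine with x ≡ 3 (mod 6): gcd(15, 6) = 3; 3 - 12 = -9, which IS divisible by 3, so compatible.
    Write x = 12 + 15·t and substitute into x ≡ 3 (mod 6): 15·t ≡ 3 − 12 = -9 (mod 6).
    Divide the congruence (and modulus) by g = 3: 5·t ≡ -3 (mod 2).
    Reduce coefficients mod 2: 1·t ≡ 1 (mod 2).
    So t ≡ 1 (mod 2).
    Then x = 12 + 15·1 = 27, valid modulo lcm(15, 6) = 30: x ≡ 27 (mod 30).
  Combine with x ≡ 3 (mod 12): gcd(30, 12) = 6; 3 - 27 = -24, which IS divisible by 6, so compatible.
    Write x = 27 + 30·t and substitute into x ≡ 3 (mod 12): 30·t ≡ 3 − 27 = -24 (mod 12).
    Divide the congruence (and modulus) by g = 6: 5·t ≡ -4 (mod 2).
    Reduce coefficients mod 2: 1·t ≡ 0 (mod 2).
    So t ≡ 0 (mod 2).
    Then x = 27 + 30·0 = 27, valid modulo lcm(30, 12) = 60: x ≡ 27 (mod 60).
Verify: 27 mod 15 = 12, 27 mod 6 = 3, 27 mod 12 = 3.

x ≡ 27 (mod 60).


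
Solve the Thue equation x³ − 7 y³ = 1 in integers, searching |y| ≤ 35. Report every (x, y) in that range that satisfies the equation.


The equation is x³ - 7y³ = 1. For fixed y, x³ = 7·y³ + 1, so a solution requires the RHS to be a perfect cube.
Strategy: iterate y from -35 to 35, compute RHS = 7·y³ + 1, and check whether it is a (positive or negative) perfect cube.
Check small values of y:
  y = 0: RHS = 1 = (1)³ ⇒ x = 1 works.
  y = 1: RHS = 8 = (2)³ ⇒ x = 2 works.
  y = -1: RHS = -6 is not a perfect cube.
  y = 2: RHS = 57 is not a perfect cube.
  y = -2: RHS = -55 is not a perfect cube.
  y = 3: RHS = 190 is not a perfect cube.
  y = -3: RHS = -188 is not a perfect cube.
Continuing the search up to |y| = 35 finds no further solutions beyond those listed.
Collected solutions: (1, 0), (2, 1).

Solutions (with |y| ≤ 35): (1, 0), (2, 1).


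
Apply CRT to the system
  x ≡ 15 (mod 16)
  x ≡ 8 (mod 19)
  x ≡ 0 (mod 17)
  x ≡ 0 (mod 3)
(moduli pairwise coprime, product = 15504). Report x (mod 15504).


Product of moduli M = 16 · 19 · 17 · 3 = 15504.
Merge one congruence at a time:
  Start: x ≡ 15 (mod 16).
  Combine with x ≡ 8 (mod 19); new modulus lcm = 304.
    Write x = 15 + 16·t and substitute into x ≡ 8 (mod 19): 16·t ≡ 8 − 15 = -7 (mod 19).
    Reduce coefficients mod 19: 16·t ≡ 12 (mod 19).
    The inverse of 16 mod 19 is 6 (since 16·6 = 96 = 5·19 + 1), so t ≡ 6·12 = 72 ≡ 15 (mod 19).
    Then x = 15 + 16·15 = 255, valid modulo lcm(16, 19) = 304: x ≡ 255 (mod 304).
  Combine with x ≡ 0 (mod 17); new modulus lcm = 5168.
    Write x = 255 + 304·t and substitute into x ≡ 0 (mod 17): 304·t ≡ 0 − 255 = -255 (mod 17).
    Reduce coefficients mod 17: 15·t ≡ 0 (mod 17).
    The inverse of 15 mod 17 is 8 (since 15·8 = 120 = 7·17 + 1), so t ≡ 8·0 = 0 ≡ 0 (mod 17).
    Then x = 255 + 304·0 = 255, valid modulo lcm(304, 17) = 5168: x ≡ 255 (mod 5168).
  Combine with x ≡ 0 (mod 3); new modulus lcm = 15504.
    Write x = 255 + 5168·t and substitute into x ≡ 0 (mod 3): 5168·t ≡ 0 − 255 = -255 (mod 3).
    Reduce coefficients mod 3: 2·t ≡ 0 (mod 3).
    The inverse of 2 mod 3 is 2 (since 2·2 = 4 = 1·3 + 1), so t ≡ 2·0 = 0 ≡ 0 (mod 3).
    Then x = 255 + 5168·0 = 255, valid modulo lcm(5168, 3) = 15504: x ≡ 255 (mod 15504).
Verify against each original: 255 mod 16 = 15, 255 mod 19 = 8, 255 mod 17 = 0, 255 mod 3 = 0.

x ≡ 255 (mod 15504).


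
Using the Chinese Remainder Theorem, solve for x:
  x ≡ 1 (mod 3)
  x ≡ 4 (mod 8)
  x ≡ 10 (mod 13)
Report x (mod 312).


Moduli 3, 8, 13 are pairwise coprime; by CRT there is a unique solution modulo M = 3 · 8 · 13 = 312.
Solve pairwise, accumulating the modulus:
  Start with x ≡ 1 (mod 3).
  Combine with x ≡ 4 (mod 8): since gcd(3, 8) = 1, we get a unique residue mod 24.
    Write x = 1 + 3·t and substitute into x ≡ 4 (mod 8): 3·t ≡ 4 − 1 = 3 (mod 8).
    The inverse of 3 mod 8 is 3 (since 3·3 = 9 = 1·8 + 1), so t ≡ 3·3 = 9 ≡ 1 (mod 8).
    Then x = 1 + 3·1 = 4, valid modulo lcm(3, 8) = 24: x ≡ 4 (mod 24).
  Combine with x ≡ 10 (mod 13): since gcd(24, 13) = 1, we get a unique residue mod 312.
    Write x = 4 + 24·t and substitute into x ≡ 10 (mod 13): 24·t ≡ 10 − 4 = 6 (mod 13).
    Reduce coefficients mod 13: 11·t ≡ 6 (mod 13).
    The inverse of 11 mod 13 is 6 (since 11·6 = 66 = 5·13 + 1), so t ≡ 6·6 = 36 ≡ 10 (mod 13).
    Then x = 4 + 24·10 = 244, valid modulo lcm(24, 13) = 312: x ≡ 244 (mod 312).
Verify: 244 mod 3 = 1 ✓, 244 mod 8 = 4 ✓, 244 mod 13 = 10 ✓.

x ≡ 244 (mod 312).


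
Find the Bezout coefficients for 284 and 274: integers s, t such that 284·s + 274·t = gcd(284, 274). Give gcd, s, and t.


Euclidean algorithm on (284, 274) — divide until remainder is 0:
  284 = 1 · 274 + 10
  274 = 27 · 10 + 4
  10 = 2 · 4 + 2
  4 = 2 · 2 + 0
gcd(284, 274) = 2.
Track Bezout coefficients alongside the remainders: start with r₀ = 284 = a·1 + b·0 (s = 1, t = 0) and r₁ = 274 = a·0 + b·1 (s = 0, t = 1); each new remainder r_{k+1} = r_{k-1} − q_k·r_k inherits s_{k+1} = s_{k-1} − q_k·s_k, t_{k+1} = t_{k-1} − q_k·t_k, so r_k = a·s_k + b·t_k at every step:
  q = 1: r = 10, s = 1 − 1·0 = 1, t = 0 − 1·1 = -1  (check: 284·1 + 274·(-1) = 10)
  q = 27: r = 4, s = 0 − 27·1 = -27, t = 1 − 27·(-1) = 28  (check: 284·(-27) + 274·28 = 4)
  q = 2: r = 2, s = 1 − 2·(-27) = 55, t = -1 − 2·28 = -57  (check: 284·55 + 274·(-57) = 2)
The row with r = 2 (the gcd) gives the Bezout coefficients s = 55, t = -57.
Result: 284 · (55) + 274 · (-57) = 2.

gcd(284, 274) = 2; s = 55, t = -57 (check: 284·55 + 274·(-57) = 2).


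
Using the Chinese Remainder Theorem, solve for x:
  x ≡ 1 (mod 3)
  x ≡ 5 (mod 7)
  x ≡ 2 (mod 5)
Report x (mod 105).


Moduli 3, 7, 5 are pairwise coprime; by CRT there is a unique solution modulo M = 3 · 7 · 5 = 105.
Solve pairwise, accumulating the modulus:
  Start with x ≡ 1 (mod 3).
  Combine with x ≡ 5 (mod 7): since gcd(3, 7) = 1, we get a unique residue mod 21.
    Write x = 1 + 3·t and substitute into x ≡ 5 (mod 7): 3·t ≡ 5 − 1 = 4 (mod 7).
    The inverse of 3 mod 7 is 5 (since 3·5 = 15 = 2·7 + 1), so t ≡ 5·4 = 20 ≡ 6 (mod 7).
    Then x = 1 + 3·6 = 19, valid modulo lcm(3, 7) = 21: x ≡ 19 (mod 21).
  Combine with x ≡ 2 (mod 5): since gcd(21, 5) = 1, we get a unique residue mod 105.
    Write x = 19 + 21·t and substitute into x ≡ 2 (mod 5): 21·t ≡ 2 − 19 = -17 (mod 5).
    Reduce coefficients mod 5: 1·t ≡ 3 (mod 5).
    So t ≡ 3 (mod 5).
    Then x = 19 + 21·3 = 82, valid modulo lcm(21, 5) = 105: x ≡ 82 (mod 105).
Verify: 82 mod 3 = 1 ✓, 82 mod 7 = 5 ✓, 82 mod 5 = 2 ✓.

x ≡ 82 (mod 105).


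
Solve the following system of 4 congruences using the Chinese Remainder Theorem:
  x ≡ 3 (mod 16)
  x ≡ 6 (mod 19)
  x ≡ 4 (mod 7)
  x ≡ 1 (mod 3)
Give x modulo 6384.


Product of moduli M = 16 · 19 · 7 · 3 = 6384.
Merge one congruence at a time:
  Start: x ≡ 3 (mod 16).
  Combine with x ≡ 6 (mod 19); new modulus lcm = 304.
    Write x = 3 + 16·t and substitute into x ≡ 6 (mod 19): 16·t ≡ 6 − 3 = 3 (mod 19).
    The inverse of 16 mod 19 is 6 (since 16·6 = 96 = 5·19 + 1), so t ≡ 6·3 = 18 ≡ 18 (mod 19).
    Then x = 3 + 16·18 = 291, valid modulo lcm(16, 19) = 304: x ≡ 291 (mod 304).
  Combine with x ≡ 4 (mod 7); new modulus lcm = 2128.
    Write x = 291 + 304·t and substitute into x ≡ 4 (mod 7): 304·t ≡ 4 − 291 = -287 (mod 7).
    Reduce coefficients mod 7: 3·t ≡ 0 (mod 7).
    The inverse of 3 mod 7 is 5 (since 3·5 = 15 = 2·7 + 1), so t ≡ 5·0 = 0 ≡ 0 (mod 7).
    Then x = 291 + 304·0 = 291, valid modulo lcm(304, 7) = 2128: x ≡ 291 (mod 2128).
  Combine with x ≡ 1 (mod 3); new modulus lcm = 6384.
    Write x = 291 + 2128·t and substitute into x ≡ 1 (mod 3): 2128·t ≡ 1 − 291 = -290 (mod 3).
    Reduce coefficients mod 3: 1·t ≡ 1 (mod 3).
    So t ≡ 1 (mod 3).
    Then x = 291 + 2128·1 = 2419, valid modulo lcm(2128, 3) = 6384: x ≡ 2419 (mod 6384).
Verify against each original: 2419 mod 16 = 3, 2419 mod 19 = 6, 2419 mod 7 = 4, 2419 mod 3 = 1.

x ≡ 2419 (mod 6384).


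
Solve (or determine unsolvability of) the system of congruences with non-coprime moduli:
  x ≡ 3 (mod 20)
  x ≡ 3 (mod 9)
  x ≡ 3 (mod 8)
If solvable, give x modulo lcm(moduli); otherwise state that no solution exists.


Moduli 20, 9, 8 are not pairwise coprime, so CRT works modulo lcm(m_i) when all pairwise compatibility conditions hold.
Pairwise compatibility: gcd(m_i, m_j) must divide a_i - a_j for every pair.
Merge one congruence at a time:
  Start: x ≡ 3 (mod 20).
  Combine with x ≡ 3 (mod 9): gcd(20, 9) = 1; 3 - 3 = 0, which IS divisible by 1, so compatible.
    Write x = 3 + 20·t and substitute into x ≡ 3 (mod 9): 20·t ≡ 3 − 3 = 0 (mod 9).
    Reduce coefficients mod 9: 2·t ≡ 0 (mod 9).
    The inverse of 2 mod 9 is 5 (since 2·5 = 10 = 1·9 + 1), so t ≡ 5·0 = 0 ≡ 0 (mod 9).
    Then x = 3 + 20·0 = 3, valid modulo lcm(20, 9) = 180: x ≡ 3 (mod 180).
  Combine with x ≡ 3 (mod 8): gcd(180, 8) = 4; 3 - 3 = 0, which IS divisible by 4, so compatible.
    Write x = 3 + 180·t and substitute into x ≡ 3 (mod 8): 180·t ≡ 3 − 3 = 0 (mod 8).
    Divide the congruence (and modulus) by g = 4: 45·t ≡ 0 (mod 2).
    Reduce coefficients mod 2: 1·t ≡ 0 (mod 2).
    So t ≡ 0 (mod 2).
    Then x = 3 + 180·0 = 3, valid modulo lcm(180, 8) = 360: x ≡ 3 (mod 360).
Verify: 3 mod 20 = 3, 3 mod 9 = 3, 3 mod 8 = 3.

x ≡ 3 (mod 360).


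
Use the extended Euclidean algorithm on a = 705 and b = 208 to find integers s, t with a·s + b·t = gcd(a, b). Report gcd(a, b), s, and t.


Euclidean algorithm on (705, 208) — divide until remainder is 0:
  705 = 3 · 208 + 81
  208 = 2 · 81 + 46
  81 = 1 · 46 + 35
  46 = 1 · 35 + 11
  35 = 3 · 11 + 2
  11 = 5 · 2 + 1
  2 = 2 · 1 + 0
gcd(705, 208) = 1.
Track Bezout coefficients alongside the remainders: start with r₀ = 705 = a·1 + b·0 (s = 1, t = 0) and r₁ = 208 = a·0 + b·1 (s = 0, t = 1); each new remainder r_{k+1} = r_{k-1} − q_k·r_k inherits s_{k+1} = s_{k-1} − q_k·s_k, t_{k+1} = t_{k-1} − q_k·t_k, so r_k = a·s_k + b·t_k at every step:
  q = 3: r = 81, s = 1 − 3·0 = 1, t = 0 − 3·1 = -3  (check: 705·1 + 208·(-3) = 81)
  q = 2: r = 46, s = 0 − 2·1 = -2, t = 1 − 2·(-3) = 7  (check: 705·(-2) + 208·7 = 46)
  q = 1: r = 35, s = 1 − 1·(-2) = 3, t = -3 − 1·7 = -10  (check: 705·3 + 208·(-10) = 35)
  q = 1: r = 11, s = -2 − 1·3 = -5, t = 7 − 1·(-10) = 17  (check: 705·(-5) + 208·17 = 11)
  q = 3: r = 2, s = 3 − 3·(-5) = 18, t = -10 − 3·17 = -61  (check: 705·18 + 208·(-61) = 2)
  q = 5: r = 1, s = -5 − 5·18 = -95, t = 17 − 5·(-61) = 322  (check: 705·(-95) + 208·322 = 1)
The row with r = 1 (the gcd) gives the Bezout coefficients s = -95, t = 322.
Result: 705 · (-95) + 208 · (322) = 1.

gcd(705, 208) = 1; s = -95, t = 322 (check: 705·(-95) + 208·322 = 1).


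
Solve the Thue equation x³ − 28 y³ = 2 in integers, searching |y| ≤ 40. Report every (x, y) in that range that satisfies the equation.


The equation is x³ - 28y³ = 2. For fixed y, x³ = 28·y³ + 2, so a solution requires the RHS to be a perfect cube.
Strategy: iterate y from -40 to 40, compute RHS = 28·y³ + 2, and check whether it is a (positive or negative) perfect cube.
Check small values of y:
  y = 0: RHS = 2 is not a perfect cube.
  y = 1: RHS = 30 is not a perfect cube.
  y = -1: RHS = -26 is not a perfect cube.
  y = 2: RHS = 226 is not a perfect cube.
  y = -2: RHS = -222 is not a perfect cube.
  y = 3: RHS = 758 is not a perfect cube.
  y = -3: RHS = -754 is not a perfect cube.
Continuing the search up to |y| = 40 finds no solutions either.
No (x, y) in the scanned range satisfies the equation.

No integer solutions with |y| ≤ 40.


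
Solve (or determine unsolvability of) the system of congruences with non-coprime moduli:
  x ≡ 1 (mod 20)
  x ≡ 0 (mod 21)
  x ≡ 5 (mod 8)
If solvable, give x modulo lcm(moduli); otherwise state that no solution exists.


Moduli 20, 21, 8 are not pairwise coprime, so CRT works modulo lcm(m_i) when all pairwise compatibility conditions hold.
Pairwise compatibility: gcd(m_i, m_j) must divide a_i - a_j for every pair.
Merge one congruence at a time:
  Start: x ≡ 1 (mod 20).
  Combine with x ≡ 0 (mod 21): gcd(20, 21) = 1; 0 - 1 = -1, which IS divisible by 1, so compatible.
    Write x = 1 + 20·t and substitute into x ≡ 0 (mod 21): 20·t ≡ 0 − 1 = -1 (mod 21).
    Reduce coefficients mod 21: 20·t ≡ 20 (mod 21).
    The inverse of 20 mod 21 is 20 (since 20·20 = 400 = 19·21 + 1), so t ≡ 20·20 = 400 ≡ 1 (mod 21).
    Then x = 1 + 20·1 = 21, valid modulo lcm(20, 21) = 420: x ≡ 21 (mod 420).
  Combine with x ≡ 5 (mod 8): gcd(420, 8) = 4; 5 - 21 = -16, which IS divisible by 4, so compatible.
    Write x = 21 + 420·t and substitute into x ≡ 5 (mod 8): 420·t ≡ 5 − 21 = -16 (mod 8).
    Divide the congruence (and modulus) by g = 4: 105·t ≡ -4 (mod 2).
    Reduce coefficients mod 2: 1·t ≡ 0 (mod 2).
    So t ≡ 0 (mod 2).
    Then x = 21 + 420·0 = 21, valid modulo lcm(420, 8) = 840: x ≡ 21 (mod 840).
Verify: 21 mod 20 = 1, 21 mod 21 = 0, 21 mod 8 = 5.

x ≡ 21 (mod 840).


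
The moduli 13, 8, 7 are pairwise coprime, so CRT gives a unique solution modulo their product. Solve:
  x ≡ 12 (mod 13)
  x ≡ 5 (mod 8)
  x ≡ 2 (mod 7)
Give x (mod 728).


Moduli 13, 8, 7 are pairwise coprime; by CRT there is a unique solution modulo M = 13 · 8 · 7 = 728.
Solve pairwise, accumulating the modulus:
  Start with x ≡ 12 (mod 13).
  Combine with x ≡ 5 (mod 8): since gcd(13, 8) = 1, we get a unique residue mod 104.
    Write x = 12 + 13·t and substitute into x ≡ 5 (mod 8): 13·t ≡ 5 − 12 = -7 (mod 8).
    Reduce coefficients mod 8: 5·t ≡ 1 (mod 8).
    The inverse of 5 mod 8 is 5 (since 5·5 = 25 = 3·8 + 1), so t ≡ 5·1 = 5 ≡ 5 (mod 8).
    Then x = 12 + 13·5 = 77, valid modulo lcm(13, 8) = 104: x ≡ 77 (mod 104).
  Combine with x ≡ 2 (mod 7): since gcd(104, 7) = 1, we get a unique residue mod 728.
    Write x = 77 + 104·t and substitute into x ≡ 2 (mod 7): 104·t ≡ 2 − 77 = -75 (mod 7).
    Reduce coefficients mod 7: 6·t ≡ 2 (mod 7).
    The inverse of 6 mod 7 is 6 (since 6·6 = 36 = 5·7 + 1), so t ≡ 6·2 = 12 ≡ 5 (mod 7).
    Then x = 77 + 104·5 = 597, valid modulo lcm(104, 7) = 728: x ≡ 597 (mod 728).
Verify: 597 mod 13 = 12 ✓, 597 mod 8 = 5 ✓, 597 mod 7 = 2 ✓.

x ≡ 597 (mod 728).


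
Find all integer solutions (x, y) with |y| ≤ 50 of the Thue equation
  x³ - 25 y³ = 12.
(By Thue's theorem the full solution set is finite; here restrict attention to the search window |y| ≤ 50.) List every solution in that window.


The equation is x³ - 25y³ = 12. For fixed y, x³ = 25·y³ + 12, so a solution requires the RHS to be a perfect cube.
Strategy: iterate y from -50 to 50, compute RHS = 25·y³ + 12, and check whether it is a (positive or negative) perfect cube.
Check small values of y:
  y = 0: RHS = 12 is not a perfect cube.
  y = 1: RHS = 37 is not a perfect cube.
  y = -1: RHS = -13 is not a perfect cube.
  y = 2: RHS = 212 is not a perfect cube.
  y = -2: RHS = -188 is not a perfect cube.
  y = 3: RHS = 687 is not a perfect cube.
  y = -3: RHS = -663 is not a perfect cube.
Continuing the search up to |y| = 50 finds no solutions either.
No (x, y) in the scanned range satisfies the equation.

No integer solutions with |y| ≤ 50.


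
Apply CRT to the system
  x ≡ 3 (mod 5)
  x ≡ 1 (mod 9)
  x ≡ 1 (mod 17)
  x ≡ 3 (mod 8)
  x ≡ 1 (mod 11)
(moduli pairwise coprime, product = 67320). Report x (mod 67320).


Product of moduli M = 5 · 9 · 17 · 8 · 11 = 67320.
Merge one congruence at a time:
  Start: x ≡ 3 (mod 5).
  Combine with x ≡ 1 (mod 9); new modulus lcm = 45.
    Write x = 3 + 5·t and substitute into x ≡ 1 (mod 9): 5·t ≡ 1 − 3 = -2 (mod 9).
    Reduce coefficients mod 9: 5·t ≡ 7 (mod 9).
    The inverse of 5 mod 9 is 2 (since 5·2 = 10 = 1·9 + 1), so t ≡ 2·7 = 14 ≡ 5 (mod 9).
    Then x = 3 + 5·5 = 28, valid modulo lcm(5, 9) = 45: x ≡ 28 (mod 45).
  Combine with x ≡ 1 (mod 17); new modulus lcm = 765.
    Write x = 28 + 45·t and substitute into x ≡ 1 (mod 17): 45·t ≡ 1 − 28 = -27 (mod 17).
    Reduce coefficients mod 17: 11·t ≡ 7 (mod 17).
    The inverse of 11 mod 17 is 14 (since 11·14 = 154 = 9·17 + 1), so t ≡ 14·7 = 98 ≡ 13 (mod 17).
    Then x = 28 + 45·13 = 613, valid modulo lcm(45, 17) = 765: x ≡ 613 (mod 765).
  Combine with x ≡ 3 (mod 8); new modulus lcm = 6120.
    Write x = 613 + 765·t and substitute into x ≡ 3 (mod 8): 765·t ≡ 3 − 613 = -610 (mod 8).
    Reduce coefficients mod 8: 5·t ≡ 6 (mod 8).
    The inverse of 5 mod 8 is 5 (since 5·5 = 25 = 3·8 + 1), so t ≡ 5·6 = 30 ≡ 6 (mod 8).
    Then x = 613 + 765·6 = 5203, valid modulo lcm(765, 8) = 6120: x ≡ 5203 (mod 6120).
  Combine with x ≡ 1 (mod 11); new modulus lcm = 67320.
    Write x = 5203 + 6120·t and substitute into x ≡ 1 (mod 11): 6120·t ≡ 1 − 5203 = -5202 (mod 11).
    Reduce coefficients mod 11: 4·t ≡ 1 (mod 11).
    The inverse of 4 mod 11 is 3 (since 4·3 = 12 = 1·11 + 1), so t ≡ 3·1 = 3 ≡ 3 (mod 11).
    Then x = 5203 + 6120·3 = 23563, valid modulo lcm(6120, 11) = 67320: x ≡ 23563 (mod 67320).
Verify against each original: 23563 mod 5 = 3, 23563 mod 9 = 1, 23563 mod 17 = 1, 23563 mod 8 = 3, 23563 mod 11 = 1.

x ≡ 23563 (mod 67320).
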